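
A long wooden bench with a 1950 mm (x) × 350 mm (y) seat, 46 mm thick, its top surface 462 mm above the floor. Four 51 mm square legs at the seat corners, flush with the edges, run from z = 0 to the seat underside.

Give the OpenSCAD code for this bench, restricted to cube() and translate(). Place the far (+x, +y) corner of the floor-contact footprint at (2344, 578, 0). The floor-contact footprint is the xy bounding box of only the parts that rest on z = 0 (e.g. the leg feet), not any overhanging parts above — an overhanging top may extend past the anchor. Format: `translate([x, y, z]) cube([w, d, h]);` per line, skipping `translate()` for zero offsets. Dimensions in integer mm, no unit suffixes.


// leg_h = 462 − 46 = 416
translate([394, 228, 416]) cube([1950, 350, 46]);
translate([394, 228, 0]) cube([51, 51, 416]);
translate([394, 527, 0]) cube([51, 51, 416]);
translate([2293, 228, 0]) cube([51, 51, 416]);
translate([2293, 527, 0]) cube([51, 51, 416]);


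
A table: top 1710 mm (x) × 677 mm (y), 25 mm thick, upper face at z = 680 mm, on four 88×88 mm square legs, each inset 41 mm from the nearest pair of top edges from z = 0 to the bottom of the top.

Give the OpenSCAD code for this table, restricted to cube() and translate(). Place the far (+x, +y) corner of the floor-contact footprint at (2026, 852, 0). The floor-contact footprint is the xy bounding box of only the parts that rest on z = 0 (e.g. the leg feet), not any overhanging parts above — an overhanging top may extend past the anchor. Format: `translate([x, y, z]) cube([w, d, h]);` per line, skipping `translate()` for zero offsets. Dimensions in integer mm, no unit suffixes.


translate([357, 216, 655]) cube([1710, 677, 25]);
translate([398, 257, 0]) cube([88, 88, 655]);
translate([1938, 257, 0]) cube([88, 88, 655]);
translate([398, 764, 0]) cube([88, 88, 655]);
translate([1938, 764, 0]) cube([88, 88, 655]);


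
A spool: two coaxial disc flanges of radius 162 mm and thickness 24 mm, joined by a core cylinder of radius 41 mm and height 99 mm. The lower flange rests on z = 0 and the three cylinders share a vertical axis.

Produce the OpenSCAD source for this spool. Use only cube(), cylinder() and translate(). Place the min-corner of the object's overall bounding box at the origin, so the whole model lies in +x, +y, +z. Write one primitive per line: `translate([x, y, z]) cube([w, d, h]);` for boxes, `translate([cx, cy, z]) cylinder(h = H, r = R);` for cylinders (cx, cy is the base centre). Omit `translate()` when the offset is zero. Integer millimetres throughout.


translate([162, 162, 0]) cylinder(h = 24, r = 162);
translate([162, 162, 24]) cylinder(h = 99, r = 41);
translate([162, 162, 123]) cylinder(h = 24, r = 162);


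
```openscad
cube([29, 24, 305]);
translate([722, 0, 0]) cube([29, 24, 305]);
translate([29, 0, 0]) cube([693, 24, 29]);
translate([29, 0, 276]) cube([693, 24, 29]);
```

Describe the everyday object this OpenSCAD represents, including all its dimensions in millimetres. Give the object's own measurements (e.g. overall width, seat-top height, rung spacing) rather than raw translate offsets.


A rectangular picture frame lying in the x–z plane (depth along y). The opening is 693 mm wide (x) by 247 mm tall (z), surrounded by a border 29 mm wide on all four sides. The frame is 24 mm deep and is made of two full-height vertical stiles with two horizontal rails fitted between them.


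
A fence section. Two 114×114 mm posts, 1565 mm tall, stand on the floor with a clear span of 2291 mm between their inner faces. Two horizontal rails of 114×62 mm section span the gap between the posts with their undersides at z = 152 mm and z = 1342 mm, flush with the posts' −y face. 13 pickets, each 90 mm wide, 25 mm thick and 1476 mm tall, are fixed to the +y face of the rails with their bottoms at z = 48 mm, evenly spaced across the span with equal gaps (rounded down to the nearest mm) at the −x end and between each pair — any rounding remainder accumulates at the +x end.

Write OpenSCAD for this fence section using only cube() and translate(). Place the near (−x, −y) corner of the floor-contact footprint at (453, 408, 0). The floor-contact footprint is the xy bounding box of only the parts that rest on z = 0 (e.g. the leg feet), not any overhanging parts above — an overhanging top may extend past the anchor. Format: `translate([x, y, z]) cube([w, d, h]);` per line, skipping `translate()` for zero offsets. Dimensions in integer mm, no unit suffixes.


translate([453, 408, 0]) cube([114, 114, 1565]);
translate([2858, 408, 0]) cube([114, 114, 1565]);
translate([567, 408, 152]) cube([2291, 114, 62]);
translate([567, 408, 1342]) cube([2291, 114, 62]);
translate([647, 522, 48]) cube([90, 25, 1476]);
translate([817, 522, 48]) cube([90, 25, 1476]);
translate([987, 522, 48]) cube([90, 25, 1476]);
translate([1157, 522, 48]) cube([90, 25, 1476]);
translate([1327, 522, 48]) cube([90, 25, 1476]);
translate([1497, 522, 48]) cube([90, 25, 1476]);
translate([1667, 522, 48]) cube([90, 25, 1476]);
translate([1837, 522, 48]) cube([90, 25, 1476]);
translate([2007, 522, 48]) cube([90, 25, 1476]);
translate([2177, 522, 48]) cube([90, 25, 1476]);
translate([2347, 522, 48]) cube([90, 25, 1476]);
translate([2517, 522, 48]) cube([90, 25, 1476]);
translate([2687, 522, 48]) cube([90, 25, 1476]);


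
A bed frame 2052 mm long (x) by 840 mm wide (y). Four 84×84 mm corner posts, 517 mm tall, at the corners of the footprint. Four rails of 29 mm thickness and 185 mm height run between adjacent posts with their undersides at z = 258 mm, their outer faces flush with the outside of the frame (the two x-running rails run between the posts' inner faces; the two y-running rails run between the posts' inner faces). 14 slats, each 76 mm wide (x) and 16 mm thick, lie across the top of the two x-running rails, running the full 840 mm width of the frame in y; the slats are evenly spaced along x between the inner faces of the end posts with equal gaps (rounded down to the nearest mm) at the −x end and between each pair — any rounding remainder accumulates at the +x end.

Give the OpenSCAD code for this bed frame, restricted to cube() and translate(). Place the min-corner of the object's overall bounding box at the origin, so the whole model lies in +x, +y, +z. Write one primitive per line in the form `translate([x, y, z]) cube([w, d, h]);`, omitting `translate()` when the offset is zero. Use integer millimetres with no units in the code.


cube([84, 84, 517]);
translate([0, 756, 0]) cube([84, 84, 517]);
translate([1968, 0, 0]) cube([84, 84, 517]);
translate([1968, 756, 0]) cube([84, 84, 517]);
translate([84, 0, 258]) cube([1884, 29, 185]);
translate([84, 811, 258]) cube([1884, 29, 185]);
translate([0, 84, 258]) cube([29, 672, 185]);
translate([2023, 84, 258]) cube([29, 672, 185]);
translate([138, 0, 443]) cube([76, 840, 16]);
translate([268, 0, 443]) cube([76, 840, 16]);
translate([398, 0, 443]) cube([76, 840, 16]);
translate([528, 0, 443]) cube([76, 840, 16]);
translate([658, 0, 443]) cube([76, 840, 16]);
translate([788, 0, 443]) cube([76, 840, 16]);
translate([918, 0, 443]) cube([76, 840, 16]);
translate([1048, 0, 443]) cube([76, 840, 16]);
translate([1178, 0, 443]) cube([76, 840, 16]);
translate([1308, 0, 443]) cube([76, 840, 16]);
translate([1438, 0, 443]) cube([76, 840, 16]);
translate([1568, 0, 443]) cube([76, 840, 16]);
translate([1698, 0, 443]) cube([76, 840, 16]);
translate([1828, 0, 443]) cube([76, 840, 16]);


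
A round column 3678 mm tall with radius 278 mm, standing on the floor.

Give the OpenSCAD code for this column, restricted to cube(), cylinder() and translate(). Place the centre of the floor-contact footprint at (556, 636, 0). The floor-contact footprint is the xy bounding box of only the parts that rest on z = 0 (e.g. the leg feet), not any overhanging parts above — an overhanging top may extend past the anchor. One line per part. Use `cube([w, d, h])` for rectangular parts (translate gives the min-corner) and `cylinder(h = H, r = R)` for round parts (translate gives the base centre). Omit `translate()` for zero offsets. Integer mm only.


translate([556, 636, 0]) cylinder(h = 3678, r = 278);


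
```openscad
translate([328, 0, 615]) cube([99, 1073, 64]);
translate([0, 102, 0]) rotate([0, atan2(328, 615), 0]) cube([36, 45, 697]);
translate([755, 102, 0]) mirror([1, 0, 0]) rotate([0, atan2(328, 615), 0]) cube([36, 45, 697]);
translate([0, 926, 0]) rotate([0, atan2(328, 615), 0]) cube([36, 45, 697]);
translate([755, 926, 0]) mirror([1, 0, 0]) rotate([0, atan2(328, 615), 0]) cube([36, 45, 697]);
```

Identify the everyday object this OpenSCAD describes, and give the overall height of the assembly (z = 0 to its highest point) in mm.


A sawhorse. The overall height is 679 mm.

A beam across two mirrored pairs of raked legs — a sawhorse. The beam's underside is at z = 615 (matching the legs' vertical rise in atan2(328, 615)) and the beam is 64 mm tall, so its top is at 615 + 64 = 679 mm. The raked legs top out at the beam's underside, so that is the highest point.


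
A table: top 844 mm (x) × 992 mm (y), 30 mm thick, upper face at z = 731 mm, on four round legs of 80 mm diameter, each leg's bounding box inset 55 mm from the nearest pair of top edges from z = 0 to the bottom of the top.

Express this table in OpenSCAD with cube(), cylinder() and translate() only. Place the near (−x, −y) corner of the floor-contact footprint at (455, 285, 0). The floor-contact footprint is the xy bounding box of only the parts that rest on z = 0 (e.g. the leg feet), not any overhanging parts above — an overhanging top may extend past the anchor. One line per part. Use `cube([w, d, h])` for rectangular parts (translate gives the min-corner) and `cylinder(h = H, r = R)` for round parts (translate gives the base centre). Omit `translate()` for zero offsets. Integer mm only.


translate([400, 230, 701]) cube([844, 992, 30]);
translate([495, 325, 0]) cylinder(h = 701, r = 40);
translate([1149, 325, 0]) cylinder(h = 701, r = 40);
translate([495, 1127, 0]) cylinder(h = 701, r = 40);
translate([1149, 1127, 0]) cylinder(h = 701, r = 40);


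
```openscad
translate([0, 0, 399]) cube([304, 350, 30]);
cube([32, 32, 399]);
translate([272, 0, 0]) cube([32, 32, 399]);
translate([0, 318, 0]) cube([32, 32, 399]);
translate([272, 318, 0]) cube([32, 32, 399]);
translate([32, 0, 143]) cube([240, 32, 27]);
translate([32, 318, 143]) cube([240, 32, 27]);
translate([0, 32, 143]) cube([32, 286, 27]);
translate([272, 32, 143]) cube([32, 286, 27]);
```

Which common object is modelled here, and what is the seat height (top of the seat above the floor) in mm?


A stool. The seat height is 429 mm.

A 304×350×30 slab at z = 399 on four corner posts — a stool. The seat top is 399 + 30 = 429 mm.


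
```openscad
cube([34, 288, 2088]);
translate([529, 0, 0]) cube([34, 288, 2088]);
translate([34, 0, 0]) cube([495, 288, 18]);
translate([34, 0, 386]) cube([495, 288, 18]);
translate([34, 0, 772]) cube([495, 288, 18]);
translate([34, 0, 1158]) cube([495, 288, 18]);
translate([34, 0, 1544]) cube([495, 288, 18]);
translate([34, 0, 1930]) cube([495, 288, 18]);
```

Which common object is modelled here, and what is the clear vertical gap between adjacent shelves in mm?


A bookshelf. The clear shelf gap is 368 mm.

Two tall side panels with 6 horizontal boards between them — a bookshelf. The first two shelf undersides are at z = 0 and z = 386; with shelf thickness 18, the clear gap is 386 − 0 − 18 = 368 mm.


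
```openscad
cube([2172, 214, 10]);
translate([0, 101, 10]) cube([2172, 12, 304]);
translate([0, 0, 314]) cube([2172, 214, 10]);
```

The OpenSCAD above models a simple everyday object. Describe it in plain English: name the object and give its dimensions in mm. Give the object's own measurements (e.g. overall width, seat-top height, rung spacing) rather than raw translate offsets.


An I-beam lying along x, 2172 mm long. Overall section height 324 mm. Two flanges 214 mm wide (y) and 10 mm thick, one on the floor and one at the top; a web 12 mm thick runs between them, centred on the flange width.


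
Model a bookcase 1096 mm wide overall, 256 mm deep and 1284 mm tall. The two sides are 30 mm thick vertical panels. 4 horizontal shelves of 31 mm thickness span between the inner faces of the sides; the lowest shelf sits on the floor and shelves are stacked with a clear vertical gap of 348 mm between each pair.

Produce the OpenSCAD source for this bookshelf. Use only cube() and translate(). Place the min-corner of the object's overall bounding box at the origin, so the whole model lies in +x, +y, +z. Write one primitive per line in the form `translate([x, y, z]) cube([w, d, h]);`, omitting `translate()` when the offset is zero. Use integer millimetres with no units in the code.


cube([30, 256, 1284]);
translate([1066, 0, 0]) cube([30, 256, 1284]);
translate([30, 0, 0]) cube([1036, 256, 31]);
translate([30, 0, 379]) cube([1036, 256, 31]);
translate([30, 0, 758]) cube([1036, 256, 31]);
translate([30, 0, 1137]) cube([1036, 256, 31]);


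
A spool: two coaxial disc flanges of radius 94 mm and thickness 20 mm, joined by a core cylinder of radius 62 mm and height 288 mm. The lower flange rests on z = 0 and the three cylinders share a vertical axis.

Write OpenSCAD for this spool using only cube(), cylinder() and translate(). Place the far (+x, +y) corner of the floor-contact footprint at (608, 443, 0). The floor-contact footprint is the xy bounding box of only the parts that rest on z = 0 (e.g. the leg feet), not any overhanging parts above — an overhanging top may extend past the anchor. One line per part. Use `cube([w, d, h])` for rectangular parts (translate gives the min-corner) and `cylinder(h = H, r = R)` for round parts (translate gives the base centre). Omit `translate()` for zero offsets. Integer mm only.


translate([514, 349, 0]) cylinder(h = 20, r = 94);
translate([514, 349, 20]) cylinder(h = 288, r = 62);
translate([514, 349, 308]) cylinder(h = 20, r = 94);


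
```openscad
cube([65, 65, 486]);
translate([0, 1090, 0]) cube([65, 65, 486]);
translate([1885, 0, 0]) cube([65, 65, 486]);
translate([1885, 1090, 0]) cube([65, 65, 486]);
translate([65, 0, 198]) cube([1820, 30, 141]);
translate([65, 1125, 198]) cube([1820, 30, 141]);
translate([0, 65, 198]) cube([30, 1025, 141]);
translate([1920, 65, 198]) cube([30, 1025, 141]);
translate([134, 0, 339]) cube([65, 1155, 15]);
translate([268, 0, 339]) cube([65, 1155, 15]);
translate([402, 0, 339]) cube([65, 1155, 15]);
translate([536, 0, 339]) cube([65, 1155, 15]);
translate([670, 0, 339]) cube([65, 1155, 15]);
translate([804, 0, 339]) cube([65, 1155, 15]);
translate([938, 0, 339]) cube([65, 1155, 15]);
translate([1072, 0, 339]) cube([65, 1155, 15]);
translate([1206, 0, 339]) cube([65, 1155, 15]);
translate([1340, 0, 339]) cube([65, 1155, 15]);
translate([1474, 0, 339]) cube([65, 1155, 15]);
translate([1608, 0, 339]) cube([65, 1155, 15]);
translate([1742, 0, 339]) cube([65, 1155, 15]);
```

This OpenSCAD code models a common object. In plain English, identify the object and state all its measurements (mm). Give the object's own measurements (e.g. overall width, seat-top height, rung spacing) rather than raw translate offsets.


A bed frame 1950 mm long (x) by 1155 mm wide (y). Four 65×65 mm corner posts, 486 mm tall, at the corners of the footprint. Four rails of 30 mm thickness and 141 mm height run between adjacent posts with their undersides at z = 198 mm, their outer faces flush with the outside of the frame (the two x-running rails run between the posts' inner faces; the two y-running rails run between the posts' inner faces). 13 slats, each 65 mm wide (x) and 15 mm thick, lie across the top of the two x-running rails, running the full 1155 mm width of the frame in y; along x they sit between the end posts with a 69 mm gap after the −x posts and between neighbouring slats, leaving 78 mm before the +x posts.


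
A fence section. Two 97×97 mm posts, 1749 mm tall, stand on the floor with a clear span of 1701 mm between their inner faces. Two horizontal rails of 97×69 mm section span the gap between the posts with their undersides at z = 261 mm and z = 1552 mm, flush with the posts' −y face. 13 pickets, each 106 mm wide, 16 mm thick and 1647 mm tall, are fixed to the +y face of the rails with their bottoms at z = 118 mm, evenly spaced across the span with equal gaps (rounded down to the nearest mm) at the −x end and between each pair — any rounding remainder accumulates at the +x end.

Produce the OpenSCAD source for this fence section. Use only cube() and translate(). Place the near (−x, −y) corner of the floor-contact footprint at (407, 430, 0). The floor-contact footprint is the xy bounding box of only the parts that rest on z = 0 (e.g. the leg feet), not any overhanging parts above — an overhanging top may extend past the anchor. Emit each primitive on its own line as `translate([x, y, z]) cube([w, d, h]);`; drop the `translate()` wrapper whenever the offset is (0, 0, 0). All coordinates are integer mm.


translate([407, 430, 0]) cube([97, 97, 1749]);
translate([2205, 430, 0]) cube([97, 97, 1749]);
translate([504, 430, 261]) cube([1701, 97, 69]);
translate([504, 430, 1552]) cube([1701, 97, 69]);
translate([527, 527, 118]) cube([106, 16, 1647]);
translate([656, 527, 118]) cube([106, 16, 1647]);
translate([785, 527, 118]) cube([106, 16, 1647]);
translate([914, 527, 118]) cube([106, 16, 1647]);
translate([1043, 527, 118]) cube([106, 16, 1647]);
translate([1172, 527, 118]) cube([106, 16, 1647]);
translate([1301, 527, 118]) cube([106, 16, 1647]);
translate([1430, 527, 118]) cube([106, 16, 1647]);
translate([1559, 527, 118]) cube([106, 16, 1647]);
translate([1688, 527, 118]) cube([106, 16, 1647]);
translate([1817, 527, 118]) cube([106, 16, 1647]);
translate([1946, 527, 118]) cube([106, 16, 1647]);
translate([2075, 527, 118]) cube([106, 16, 1647]);


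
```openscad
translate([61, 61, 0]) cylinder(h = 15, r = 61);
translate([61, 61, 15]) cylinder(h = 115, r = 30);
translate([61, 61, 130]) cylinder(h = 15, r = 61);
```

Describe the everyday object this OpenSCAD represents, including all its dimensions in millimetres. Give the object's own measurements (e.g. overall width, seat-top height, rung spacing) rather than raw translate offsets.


A spool: two coaxial disc flanges of radius 61 mm and thickness 15 mm, joined by a core cylinder of radius 30 mm and height 115 mm. The lower flange rests on z = 0 and the three cylinders share a vertical axis.


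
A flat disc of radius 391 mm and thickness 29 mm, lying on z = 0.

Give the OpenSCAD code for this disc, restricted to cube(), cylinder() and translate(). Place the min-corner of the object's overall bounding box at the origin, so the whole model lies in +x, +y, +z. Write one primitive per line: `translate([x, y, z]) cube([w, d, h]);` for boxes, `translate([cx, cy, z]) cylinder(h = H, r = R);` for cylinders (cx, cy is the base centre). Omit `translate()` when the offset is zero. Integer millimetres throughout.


translate([391, 391, 0]) cylinder(h = 29, r = 391);


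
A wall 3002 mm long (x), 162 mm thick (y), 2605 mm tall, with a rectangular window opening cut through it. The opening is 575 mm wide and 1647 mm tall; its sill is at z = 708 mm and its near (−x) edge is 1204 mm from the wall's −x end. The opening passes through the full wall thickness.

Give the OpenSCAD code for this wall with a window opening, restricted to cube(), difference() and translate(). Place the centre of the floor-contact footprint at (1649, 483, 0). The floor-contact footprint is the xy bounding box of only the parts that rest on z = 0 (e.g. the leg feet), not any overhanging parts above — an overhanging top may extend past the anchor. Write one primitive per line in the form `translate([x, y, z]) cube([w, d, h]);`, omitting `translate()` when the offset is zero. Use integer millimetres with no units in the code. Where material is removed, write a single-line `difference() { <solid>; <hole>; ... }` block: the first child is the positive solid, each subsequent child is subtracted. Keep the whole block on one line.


difference() { translate([148, 402, 0]) cube([3002, 162, 2605]); translate([1352, 402, 708]) cube([575, 162, 1647]); }


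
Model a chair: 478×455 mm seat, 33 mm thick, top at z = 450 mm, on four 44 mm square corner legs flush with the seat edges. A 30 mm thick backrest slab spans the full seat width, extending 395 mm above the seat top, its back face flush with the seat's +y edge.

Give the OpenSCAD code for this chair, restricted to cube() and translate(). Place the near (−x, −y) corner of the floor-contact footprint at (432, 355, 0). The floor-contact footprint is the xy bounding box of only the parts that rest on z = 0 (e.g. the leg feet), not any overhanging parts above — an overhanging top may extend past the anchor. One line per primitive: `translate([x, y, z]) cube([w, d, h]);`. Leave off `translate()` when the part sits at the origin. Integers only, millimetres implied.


// leg_h = 450 - 33 = 417
translate([432, 355, 417]) cube([478, 455, 33]);
translate([432, 355, 0]) cube([44, 44, 417]);
translate([866, 355, 0]) cube([44, 44, 417]);
translate([432, 766, 0]) cube([44, 44, 417]);
translate([866, 766, 0]) cube([44, 44, 417]);
translate([432, 780, 450]) cube([478, 30, 395]);


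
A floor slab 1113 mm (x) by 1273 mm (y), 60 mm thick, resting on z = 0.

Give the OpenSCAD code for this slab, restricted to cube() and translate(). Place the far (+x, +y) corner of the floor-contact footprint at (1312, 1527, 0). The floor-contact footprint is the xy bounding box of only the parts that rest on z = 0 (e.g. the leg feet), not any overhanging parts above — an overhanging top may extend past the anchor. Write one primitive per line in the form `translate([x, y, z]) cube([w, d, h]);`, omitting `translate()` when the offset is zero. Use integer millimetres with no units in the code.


translate([199, 254, 0]) cube([1113, 1273, 60]);


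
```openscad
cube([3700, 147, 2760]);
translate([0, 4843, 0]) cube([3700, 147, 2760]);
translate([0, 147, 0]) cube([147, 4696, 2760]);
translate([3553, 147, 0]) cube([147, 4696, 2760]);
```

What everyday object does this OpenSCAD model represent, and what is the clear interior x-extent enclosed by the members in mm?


A house (or room) frame. The interior width is 3406 mm.

Four 2760 mm walls enclosing a rectangle with no floor or roof — a room or house frame. Outside width is 3700 mm and wall thickness is 147 mm, so the interior width is 3700 − 2 × 147 = 3406 mm.


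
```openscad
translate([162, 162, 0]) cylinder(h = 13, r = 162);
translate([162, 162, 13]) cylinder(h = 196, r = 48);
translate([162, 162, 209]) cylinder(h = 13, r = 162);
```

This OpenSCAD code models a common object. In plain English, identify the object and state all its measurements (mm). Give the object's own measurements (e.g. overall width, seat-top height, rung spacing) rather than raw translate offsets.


A spool: two coaxial disc flanges of radius 162 mm and thickness 13 mm, joined by a core cylinder of radius 48 mm and height 196 mm. The lower flange rests on z = 0 and the three cylinders share a vertical axis.


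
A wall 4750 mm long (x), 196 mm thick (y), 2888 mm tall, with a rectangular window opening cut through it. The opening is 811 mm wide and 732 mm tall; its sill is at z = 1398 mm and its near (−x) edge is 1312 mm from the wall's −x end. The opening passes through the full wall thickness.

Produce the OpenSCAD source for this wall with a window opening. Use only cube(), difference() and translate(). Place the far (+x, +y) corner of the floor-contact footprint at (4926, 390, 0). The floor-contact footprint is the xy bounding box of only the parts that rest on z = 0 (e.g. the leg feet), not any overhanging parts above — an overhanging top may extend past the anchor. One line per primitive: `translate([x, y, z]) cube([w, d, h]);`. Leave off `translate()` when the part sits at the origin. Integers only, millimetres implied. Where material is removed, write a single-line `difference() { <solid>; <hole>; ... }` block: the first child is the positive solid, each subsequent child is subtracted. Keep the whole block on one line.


difference() { translate([176, 194, 0]) cube([4750, 196, 2888]); translate([1488, 194, 1398]) cube([811, 196, 732]); }


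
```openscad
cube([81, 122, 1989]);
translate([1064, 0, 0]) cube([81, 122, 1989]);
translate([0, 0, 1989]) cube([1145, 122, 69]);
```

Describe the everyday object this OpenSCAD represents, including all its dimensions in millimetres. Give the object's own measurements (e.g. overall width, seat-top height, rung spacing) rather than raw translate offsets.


A door frame. The clear opening is 983 mm wide and 1989 mm high. Two 81 mm wide jambs, 122 mm deep, stand either side of the opening from the floor to the top of the opening. A 69 mm thick head sits across the top of both jambs, spanning the full outside width of the frame.


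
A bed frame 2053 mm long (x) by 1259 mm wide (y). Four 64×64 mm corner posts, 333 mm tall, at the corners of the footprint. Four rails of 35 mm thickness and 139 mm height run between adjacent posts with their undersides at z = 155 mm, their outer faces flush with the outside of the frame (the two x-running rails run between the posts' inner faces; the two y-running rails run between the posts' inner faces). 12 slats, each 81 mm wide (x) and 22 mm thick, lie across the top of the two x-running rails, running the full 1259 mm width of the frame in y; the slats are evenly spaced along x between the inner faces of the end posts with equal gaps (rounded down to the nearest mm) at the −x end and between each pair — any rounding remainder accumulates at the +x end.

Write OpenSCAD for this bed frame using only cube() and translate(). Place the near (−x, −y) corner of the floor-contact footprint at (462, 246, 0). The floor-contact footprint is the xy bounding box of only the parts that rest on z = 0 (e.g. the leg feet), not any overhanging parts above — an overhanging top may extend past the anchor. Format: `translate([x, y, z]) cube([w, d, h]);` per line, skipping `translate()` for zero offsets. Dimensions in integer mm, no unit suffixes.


translate([462, 246, 0]) cube([64, 64, 333]);
translate([462, 1441, 0]) cube([64, 64, 333]);
translate([2451, 246, 0]) cube([64, 64, 333]);
translate([2451, 1441, 0]) cube([64, 64, 333]);
translate([526, 246, 155]) cube([1925, 35, 139]);
translate([526, 1470, 155]) cube([1925, 35, 139]);
translate([462, 310, 155]) cube([35, 1131, 139]);
translate([2480, 310, 155]) cube([35, 1131, 139]);
translate([599, 246, 294]) cube([81, 1259, 22]);
translate([753, 246, 294]) cube([81, 1259, 22]);
translate([907, 246, 294]) cube([81, 1259, 22]);
translate([1061, 246, 294]) cube([81, 1259, 22]);
translate([1215, 246, 294]) cube([81, 1259, 22]);
translate([1369, 246, 294]) cube([81, 1259, 22]);
translate([1523, 246, 294]) cube([81, 1259, 22]);
translate([1677, 246, 294]) cube([81, 1259, 22]);
translate([1831, 246, 294]) cube([81, 1259, 22]);
translate([1985, 246, 294]) cube([81, 1259, 22]);
translate([2139, 246, 294]) cube([81, 1259, 22]);
translate([2293, 246, 294]) cube([81, 1259, 22]);


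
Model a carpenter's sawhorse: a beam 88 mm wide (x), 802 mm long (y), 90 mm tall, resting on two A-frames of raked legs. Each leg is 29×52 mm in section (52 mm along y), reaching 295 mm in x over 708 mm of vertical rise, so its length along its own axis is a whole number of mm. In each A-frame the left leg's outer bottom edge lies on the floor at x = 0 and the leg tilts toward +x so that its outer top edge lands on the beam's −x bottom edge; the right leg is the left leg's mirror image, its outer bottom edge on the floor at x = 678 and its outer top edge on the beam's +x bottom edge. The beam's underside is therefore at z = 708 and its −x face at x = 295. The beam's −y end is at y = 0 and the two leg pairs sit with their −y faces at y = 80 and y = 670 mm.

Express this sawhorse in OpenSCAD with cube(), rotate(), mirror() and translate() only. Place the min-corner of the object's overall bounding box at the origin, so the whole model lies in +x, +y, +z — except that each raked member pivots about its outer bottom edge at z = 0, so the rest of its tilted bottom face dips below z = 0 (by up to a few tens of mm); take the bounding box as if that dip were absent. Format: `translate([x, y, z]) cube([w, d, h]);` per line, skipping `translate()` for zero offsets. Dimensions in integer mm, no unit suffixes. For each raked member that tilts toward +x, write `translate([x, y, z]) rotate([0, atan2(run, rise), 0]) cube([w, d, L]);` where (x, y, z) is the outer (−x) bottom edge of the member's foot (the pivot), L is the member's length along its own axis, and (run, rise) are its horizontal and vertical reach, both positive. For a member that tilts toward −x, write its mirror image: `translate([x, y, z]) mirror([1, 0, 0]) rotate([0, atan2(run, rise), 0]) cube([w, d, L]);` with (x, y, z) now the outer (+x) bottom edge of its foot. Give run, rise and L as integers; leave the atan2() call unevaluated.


translate([295, 0, 708]) cube([88, 802, 90]);
translate([0, 80, 0]) rotate([0, atan2(295, 708), 0]) cube([29, 52, 767]);
translate([678, 80, 0]) mirror([1, 0, 0]) rotate([0, atan2(295, 708), 0]) cube([29, 52, 767]);
translate([0, 670, 0]) rotate([0, atan2(295, 708), 0]) cube([29, 52, 767]);
translate([678, 670, 0]) mirror([1, 0, 0]) rotate([0, atan2(295, 708), 0]) cube([29, 52, 767]);


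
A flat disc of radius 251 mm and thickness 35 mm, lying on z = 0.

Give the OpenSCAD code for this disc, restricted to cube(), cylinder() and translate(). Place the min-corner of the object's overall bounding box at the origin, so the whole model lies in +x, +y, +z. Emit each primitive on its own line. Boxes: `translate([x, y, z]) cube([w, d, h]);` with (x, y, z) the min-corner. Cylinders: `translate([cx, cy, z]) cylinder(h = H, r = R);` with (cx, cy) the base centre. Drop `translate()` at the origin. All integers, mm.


translate([251, 251, 0]) cylinder(h = 35, r = 251);


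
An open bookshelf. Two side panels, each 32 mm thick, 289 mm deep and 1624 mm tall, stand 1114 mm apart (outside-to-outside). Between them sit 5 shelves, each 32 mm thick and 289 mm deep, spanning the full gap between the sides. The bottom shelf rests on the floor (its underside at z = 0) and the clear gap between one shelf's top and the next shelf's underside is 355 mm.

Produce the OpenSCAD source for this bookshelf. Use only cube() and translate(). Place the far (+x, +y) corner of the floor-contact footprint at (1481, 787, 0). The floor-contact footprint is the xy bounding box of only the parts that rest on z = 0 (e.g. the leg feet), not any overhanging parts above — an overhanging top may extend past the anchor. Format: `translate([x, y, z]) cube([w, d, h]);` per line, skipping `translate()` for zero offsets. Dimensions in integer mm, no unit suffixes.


translate([367, 498, 0]) cube([32, 289, 1624]);
translate([1449, 498, 0]) cube([32, 289, 1624]);
translate([399, 498, 0]) cube([1050, 289, 32]);
translate([399, 498, 387]) cube([1050, 289, 32]);
translate([399, 498, 774]) cube([1050, 289, 32]);
translate([399, 498, 1161]) cube([1050, 289, 32]);
translate([399, 498, 1548]) cube([1050, 289, 32]);


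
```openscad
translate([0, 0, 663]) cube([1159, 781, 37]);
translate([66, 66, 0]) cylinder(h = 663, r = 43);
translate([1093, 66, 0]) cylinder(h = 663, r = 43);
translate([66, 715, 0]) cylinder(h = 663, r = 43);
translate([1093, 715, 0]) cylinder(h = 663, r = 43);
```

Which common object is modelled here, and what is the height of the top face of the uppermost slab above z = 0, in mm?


A table. The table height is 700 mm.

A 1159×781×37 slab sits at z = 663 on four Ø86 mm round legs — a table. The top surface is at 663 + 37 = 700 mm.


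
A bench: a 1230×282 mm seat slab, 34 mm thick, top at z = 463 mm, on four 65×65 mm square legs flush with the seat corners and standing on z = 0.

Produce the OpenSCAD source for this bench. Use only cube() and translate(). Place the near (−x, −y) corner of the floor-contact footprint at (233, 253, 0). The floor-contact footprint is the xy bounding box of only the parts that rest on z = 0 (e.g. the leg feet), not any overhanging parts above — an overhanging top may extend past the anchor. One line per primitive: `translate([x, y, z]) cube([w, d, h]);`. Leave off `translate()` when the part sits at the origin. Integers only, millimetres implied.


translate([233, 253, 429]) cube([1230, 282, 34]);
translate([233, 253, 0]) cube([65, 65, 429]);
translate([233, 470, 0]) cube([65, 65, 429]);
translate([1398, 253, 0]) cube([65, 65, 429]);
translate([1398, 470, 0]) cube([65, 65, 429]);


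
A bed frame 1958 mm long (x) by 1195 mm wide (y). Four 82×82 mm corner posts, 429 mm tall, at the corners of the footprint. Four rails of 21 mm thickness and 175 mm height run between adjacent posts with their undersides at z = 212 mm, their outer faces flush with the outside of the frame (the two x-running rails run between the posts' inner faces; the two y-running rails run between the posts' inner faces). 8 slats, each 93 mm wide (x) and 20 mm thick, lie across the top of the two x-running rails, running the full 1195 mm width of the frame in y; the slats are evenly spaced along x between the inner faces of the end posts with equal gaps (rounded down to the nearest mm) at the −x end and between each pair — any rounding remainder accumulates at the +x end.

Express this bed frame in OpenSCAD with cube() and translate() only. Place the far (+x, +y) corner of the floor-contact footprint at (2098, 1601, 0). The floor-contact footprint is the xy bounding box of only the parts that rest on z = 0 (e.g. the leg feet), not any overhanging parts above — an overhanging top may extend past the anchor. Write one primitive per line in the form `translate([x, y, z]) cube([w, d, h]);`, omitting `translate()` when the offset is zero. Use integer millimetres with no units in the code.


// slat z = rail_z + rail_h = 212 + 175 = 387
// slat gap = ⌊(1794 − 8·93) / 9⌋ = 116
translate([140, 406, 0]) cube([82, 82, 429]);
translate([140, 1519, 0]) cube([82, 82, 429]);
translate([2016, 406, 0]) cube([82, 82, 429]);
translate([2016, 1519, 0]) cube([82, 82, 429]);
translate([222, 406, 212]) cube([1794, 21, 175]);
translate([222, 1580, 212]) cube([1794, 21, 175]);
translate([140, 488, 212]) cube([21, 1031, 175]);
translate([2077, 488, 212]) cube([21, 1031, 175]);
translate([338, 406, 387]) cube([93, 1195, 20]);
translate([547, 406, 387]) cube([93, 1195, 20]);
translate([756, 406, 387]) cube([93, 1195, 20]);
translate([965, 406, 387]) cube([93, 1195, 20]);
translate([1174, 406, 387]) cube([93, 1195, 20]);
translate([1383, 406, 387]) cube([93, 1195, 20]);
translate([1592, 406, 387]) cube([93, 1195, 20]);
translate([1801, 406, 387]) cube([93, 1195, 20]);


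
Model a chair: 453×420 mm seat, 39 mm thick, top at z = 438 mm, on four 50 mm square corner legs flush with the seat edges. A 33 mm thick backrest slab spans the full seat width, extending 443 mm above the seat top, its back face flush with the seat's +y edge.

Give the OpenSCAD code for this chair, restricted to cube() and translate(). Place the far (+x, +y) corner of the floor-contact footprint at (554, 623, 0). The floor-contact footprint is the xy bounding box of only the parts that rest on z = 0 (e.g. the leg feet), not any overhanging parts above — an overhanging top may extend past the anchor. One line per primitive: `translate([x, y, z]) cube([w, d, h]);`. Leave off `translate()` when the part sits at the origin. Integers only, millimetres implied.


translate([101, 203, 399]) cube([453, 420, 39]);
translate([101, 203, 0]) cube([50, 50, 399]);
translate([504, 203, 0]) cube([50, 50, 399]);
translate([101, 573, 0]) cube([50, 50, 399]);
translate([504, 573, 0]) cube([50, 50, 399]);
translate([101, 590, 438]) cube([453, 33, 443]);


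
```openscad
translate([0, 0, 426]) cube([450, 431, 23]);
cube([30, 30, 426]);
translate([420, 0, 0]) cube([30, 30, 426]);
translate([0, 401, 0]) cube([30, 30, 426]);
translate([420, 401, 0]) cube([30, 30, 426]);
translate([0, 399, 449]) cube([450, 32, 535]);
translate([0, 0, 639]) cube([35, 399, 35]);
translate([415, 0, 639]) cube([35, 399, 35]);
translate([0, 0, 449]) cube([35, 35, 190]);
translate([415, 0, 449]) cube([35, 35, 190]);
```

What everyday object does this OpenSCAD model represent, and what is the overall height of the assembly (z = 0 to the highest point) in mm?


A chair. The overall height is 984 mm.

A slab on four corner posts with a tall panel at the back — a chair. The seat slab sits at z = 426 with thickness 23, and the 535 mm backrest starts at the seat top, so the overall height is 426 + 23 + 535 = 984 mm.


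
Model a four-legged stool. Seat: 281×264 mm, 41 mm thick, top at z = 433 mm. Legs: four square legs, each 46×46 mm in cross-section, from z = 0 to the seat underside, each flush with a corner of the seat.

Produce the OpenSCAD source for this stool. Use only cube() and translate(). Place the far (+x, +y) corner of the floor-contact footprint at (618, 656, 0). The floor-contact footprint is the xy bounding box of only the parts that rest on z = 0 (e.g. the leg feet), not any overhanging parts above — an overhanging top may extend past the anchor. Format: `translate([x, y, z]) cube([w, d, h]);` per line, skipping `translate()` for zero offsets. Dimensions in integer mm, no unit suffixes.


translate([337, 392, 392]) cube([281, 264, 41]);
translate([337, 392, 0]) cube([46, 46, 392]);
translate([572, 392, 0]) cube([46, 46, 392]);
translate([337, 610, 0]) cube([46, 46, 392]);
translate([572, 610, 0]) cube([46, 46, 392]);


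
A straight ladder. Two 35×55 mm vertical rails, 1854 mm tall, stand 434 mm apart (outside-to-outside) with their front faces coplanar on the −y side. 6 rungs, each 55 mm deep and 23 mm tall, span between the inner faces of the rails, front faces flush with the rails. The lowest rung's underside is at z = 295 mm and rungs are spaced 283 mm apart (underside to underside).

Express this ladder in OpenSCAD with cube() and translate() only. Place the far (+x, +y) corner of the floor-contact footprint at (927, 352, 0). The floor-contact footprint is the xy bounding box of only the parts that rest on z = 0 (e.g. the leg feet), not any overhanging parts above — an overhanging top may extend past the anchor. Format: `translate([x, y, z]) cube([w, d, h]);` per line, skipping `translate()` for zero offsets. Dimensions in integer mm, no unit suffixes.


translate([493, 297, 0]) cube([35, 55, 1854]);
translate([892, 297, 0]) cube([35, 55, 1854]);
translate([528, 297, 295]) cube([364, 55, 23]);
translate([528, 297, 578]) cube([364, 55, 23]);
translate([528, 297, 861]) cube([364, 55, 23]);
translate([528, 297, 1144]) cube([364, 55, 23]);
translate([528, 297, 1427]) cube([364, 55, 23]);
translate([528, 297, 1710]) cube([364, 55, 23]);


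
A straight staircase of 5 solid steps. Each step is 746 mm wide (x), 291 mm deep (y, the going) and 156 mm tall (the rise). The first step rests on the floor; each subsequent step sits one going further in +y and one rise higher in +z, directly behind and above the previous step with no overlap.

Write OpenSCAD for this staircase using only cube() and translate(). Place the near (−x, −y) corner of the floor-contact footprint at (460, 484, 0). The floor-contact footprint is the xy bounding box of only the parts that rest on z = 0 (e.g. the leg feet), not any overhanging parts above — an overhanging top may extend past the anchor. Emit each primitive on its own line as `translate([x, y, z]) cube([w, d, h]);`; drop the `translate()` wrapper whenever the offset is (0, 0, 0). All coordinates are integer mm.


translate([460, 484, 0]) cube([746, 291, 156]);
translate([460, 775, 156]) cube([746, 291, 156]);
translate([460, 1066, 312]) cube([746, 291, 156]);
translate([460, 1357, 468]) cube([746, 291, 156]);
translate([460, 1648, 624]) cube([746, 291, 156]);


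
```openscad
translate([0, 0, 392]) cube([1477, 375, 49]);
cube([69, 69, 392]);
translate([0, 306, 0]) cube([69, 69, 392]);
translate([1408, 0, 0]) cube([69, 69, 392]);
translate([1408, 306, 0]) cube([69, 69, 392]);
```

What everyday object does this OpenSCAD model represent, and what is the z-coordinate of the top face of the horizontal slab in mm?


A bench. The seat-top height is 441 mm.

A long slab on four corner posts — a bench. The slab sits at z = 392 with thickness 49, so the top is 392 + 49 = 441 mm.
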